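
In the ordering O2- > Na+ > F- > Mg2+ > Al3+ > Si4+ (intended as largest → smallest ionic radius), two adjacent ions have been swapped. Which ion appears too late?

F-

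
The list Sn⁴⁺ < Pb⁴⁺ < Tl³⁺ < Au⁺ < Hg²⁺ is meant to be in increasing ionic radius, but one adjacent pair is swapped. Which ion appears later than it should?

Hg²⁺

Compare adjacent ions: both have 78 electrons but Z(Hg)=80 > Z(Au)=79, so Hg²⁺ should be the smaller of the two — yet in this increasing list Au⁺ sits before Hg²⁺. Nothing else is reversed, so Hg²⁺ should move one place to the left.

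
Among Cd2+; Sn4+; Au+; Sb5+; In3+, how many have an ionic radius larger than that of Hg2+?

1

First list Z and electron count for each: Sb5+ (Z=51, 46 e⁻), Sn4+ (Z=50, 46 e⁻), In3+ (Z=49, 46 e⁻), Cd2+ (Z=48, 46 e⁻), Hg2+ (Z=80, 78 e⁻), Au+ (Z=79, 78 e⁻). Sb5+ < Sn4+ (isoelectronic, higher Z=51 is smaller); Sn4+ < In3+ (both 46 e⁻, Z=50>49); In3+ < Cd2+ (isoelectronic, higher Z=49 is smaller); Cd2+ < Hg2+ (same group, 1 shell fewer); Hg2+ < Au+ (both 78 e⁻, Z=80>79).
Placing each against Hg2+: smaller — Sb5+, Sn4+, In3+, Cd2+; larger — Au+. So 1 is larger.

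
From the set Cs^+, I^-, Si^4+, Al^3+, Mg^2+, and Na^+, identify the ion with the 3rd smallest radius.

Electron counts and nuclear charges: Si^4+ (Z=14, 10 e⁻), Al^3+ (Z=13, 10 e⁻), Mg^2+ (Z=12, 10 e⁻), Na^+ (Z=11, 10 e⁻), Cs^+ (Z=55, 54 e⁻), I^- (Z=53, 54 e⁻). Si^4+ < Al^3+ (isoelectronic, higher Z=14 is smaller); Al^3+ < Mg^2+ (isoelectronic, higher Z=13 is smaller); Mg^2+ < Na^+ (isoelectronic, higher Z=12 is smaller); Na^+ < Cs^+ (same group, 3 shells fewer); Cs^+ < I^- (isoelectronic, higher Z=55 is smaller).
So the order is Si^4+ < Al^3+ < Mg^2+ < Na^+ < Cs^+ < I^-; the 3rd-smallest ion is Mg^2+.

Mg^2+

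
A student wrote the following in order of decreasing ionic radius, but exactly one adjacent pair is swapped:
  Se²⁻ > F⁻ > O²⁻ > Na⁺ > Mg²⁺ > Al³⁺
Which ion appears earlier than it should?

F⁻

Check each adjacent pair. F⁻ and O²⁻ are reversed: both have 10 electrons but Z(F)=9 > Z(O)=8, so F⁻ should be the smaller of the two. No other neighbouring pair contradicts the periodic trends, so F⁻ is the ion listed too early.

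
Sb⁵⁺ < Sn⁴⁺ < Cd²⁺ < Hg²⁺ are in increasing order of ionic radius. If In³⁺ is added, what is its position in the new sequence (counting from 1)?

3

Electron counts and nuclear charges: Sb⁵⁺ has 46 e⁻ (Z=51), Sn⁴⁺ has 46 e⁻ (Z=50), In³⁺ has 46 e⁻ (Z=49), Cd²⁺ has 46 e⁻ (Z=48), Hg²⁺ has 78 e⁻ (Z=80). Sb⁵⁺ < Sn⁴⁺ (both 46 e⁻, Z=51>50); Sn⁴⁺ < In³⁺ (both 46 e⁻, Z=50>49); In³⁺ < Cd²⁺ (isoelectronic, higher Z=49 is smaller); Cd²⁺ < Hg²⁺ (same group, period 5 vs 6).
With In³⁺ included the full order is Sb⁵⁺ < Sn⁴⁺ < In³⁺ < Cd²⁺ < Hg²⁺, so it takes position 3.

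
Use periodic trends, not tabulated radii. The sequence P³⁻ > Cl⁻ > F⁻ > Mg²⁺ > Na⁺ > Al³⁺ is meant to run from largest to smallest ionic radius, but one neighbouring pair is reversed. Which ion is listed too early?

Scanning neighbour by neighbour, only Mg²⁺/Na⁺ violates a trend: Mg²⁺ and Na⁺ share 10 electrons; the higher nuclear charge on Mg (Z=12) contracts it more, so Mg²⁺ < Na⁺. That makes Mg²⁺ the one sitting a position early relative to where it belongs.

Mg²⁺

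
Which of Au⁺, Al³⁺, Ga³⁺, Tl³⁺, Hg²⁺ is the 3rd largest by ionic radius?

Al³⁺ has 10 e⁻ (Z=13), Ga³⁺ has 28 e⁻ (Z=31), Tl³⁺ has 78 e⁻ (Z=81), Hg²⁺ has 78 e⁻ (Z=80), Au⁺ has 78 e⁻ (Z=79). Al³⁺ < Ga³⁺ (same group, 1 shell fewer); Ga³⁺ < Tl³⁺ (same group, period 4 vs 6); Tl³⁺ < Hg²⁺ (both 78 e⁻, Z=81>80); Hg²⁺ < Au⁺ (both 78 e⁻, Z=80>79).
Full ascending order: Al³⁺ < Ga³⁺ < Tl³⁺ < Hg²⁺ < Au⁺. Counting from the largest, position 3 is Tl³⁺.

Tl³⁺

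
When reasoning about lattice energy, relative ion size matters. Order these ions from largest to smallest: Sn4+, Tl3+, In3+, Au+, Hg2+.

Tabulating Z and e⁻: Sn4+ (Z=50, 46 e⁻), In3+ (Z=49, 46 e⁻), Tl3+ (Z=81, 78 e⁻), Hg2+ (Z=80, 78 e⁻), Au+ (Z=79, 78 e⁻). Sn4+ < In3+ (isoelectronic, higher Z=50 is smaller); In3+ < Tl3+ (same group, period 5 vs 6); Tl3+ < Hg2+ (both 78 e⁻, Z=81>80); Hg2+ < Au+ (isoelectronic, higher Z=80 is smaller).

Au+ > Hg2+ > Tl3+ > In3+ > Sn4+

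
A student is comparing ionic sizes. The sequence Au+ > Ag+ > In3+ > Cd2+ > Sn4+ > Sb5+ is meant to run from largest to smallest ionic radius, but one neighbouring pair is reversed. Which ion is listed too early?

In3+

Scanning neighbour by neighbour, only In3+/Cd2+ violates a trend: both have 46 electrons but Z(In)=49 > Z(Cd)=48, so In3+ should be the smaller of the two. That makes In3+ the one sitting a position early relative to where it belongs.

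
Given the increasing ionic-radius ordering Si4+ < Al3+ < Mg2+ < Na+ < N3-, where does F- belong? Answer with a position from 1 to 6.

5

All of these have 10 electrons (isoelectronic). With the same electron cloud, the ion with the most protons pulls it in tightest. Nuclear charges: Si4+ (Z=14), Al3+ (Z=13), Mg2+ (Z=12), Na+ (Z=11), F- (Z=9), N3- (Z=7). Highest Z is smallest.
The complete sequence is Si4+ < Al3+ < Mg2+ < Na+ < F- < N3-. F- sits at position 5.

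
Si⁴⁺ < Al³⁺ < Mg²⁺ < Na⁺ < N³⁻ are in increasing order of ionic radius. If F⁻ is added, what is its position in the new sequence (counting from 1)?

5

Isoelectronic series (10 e⁻ each). Size is set by nuclear charge: more protons means a smaller ion. Si⁴⁺ (Z=14), Al³⁺ (Z=13), Mg²⁺ (Z=12), Na⁺ (Z=11), F⁻ (Z=9), N³⁻ (Z=7).
With F⁻ included the full order is Si⁴⁺ < Al³⁺ < Mg²⁺ < Na⁺ < F⁻ < N³⁻, so it takes position 5.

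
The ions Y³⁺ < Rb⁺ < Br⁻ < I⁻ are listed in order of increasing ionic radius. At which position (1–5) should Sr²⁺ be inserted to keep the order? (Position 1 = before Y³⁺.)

2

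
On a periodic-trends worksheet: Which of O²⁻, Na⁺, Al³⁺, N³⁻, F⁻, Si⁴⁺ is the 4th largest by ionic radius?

Na⁺

Isoelectronic series (10 e⁻ each). Size is set by nuclear charge: more protons means a smaller ion. Si⁴⁺ (Z=14), Al³⁺ (Z=13), Na⁺ (Z=11), F⁻ (Z=9), O²⁻ (Z=8), N³⁻ (Z=7).
Ordering: Si⁴⁺ < Al³⁺ < Na⁺ < F⁻ < O²⁻ < N³⁻. The 4th largest is Na⁺.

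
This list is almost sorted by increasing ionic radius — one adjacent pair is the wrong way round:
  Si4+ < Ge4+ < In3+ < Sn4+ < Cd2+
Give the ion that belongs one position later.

Check each adjacent pair. In3+ and Sn4+ are reversed: they are isoelectronic (46 e⁻) and Sn has more protons than In (50 vs 49), making Sn4+ smaller. No other neighbouring pair contradicts the periodic trends, so In3+ is the ion listed too early.

In3+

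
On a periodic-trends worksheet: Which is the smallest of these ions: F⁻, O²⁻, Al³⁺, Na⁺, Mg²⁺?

Al³⁺

These species are isoelectronic with 10 electrons. The only difference is the number of protons: Al³⁺ (Z=13), Mg²⁺ (Z=12), Na⁺ (Z=11), F⁻ (Z=9), O²⁻ (Z=8). The strongest nuclear pull (Al³⁺) gives the smallest ion.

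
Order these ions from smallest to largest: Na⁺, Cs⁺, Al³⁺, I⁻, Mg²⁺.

Al³⁺ < Mg²⁺ < Na⁺ < Cs⁺ < I⁻

Tabulating Z and e⁻: Al³⁺ (Z=13, 10 e⁻), Mg²⁺ (Z=12, 10 e⁻), Na⁺ (Z=11, 10 e⁻), Cs⁺ (Z=55, 54 e⁻), I⁻ (Z=53, 54 e⁻). Al³⁺ < Mg²⁺ (both 10 e⁻, Z=13>12); Mg²⁺ < Na⁺ (both 10 e⁻, Z=12>11); Na⁺ < Cs⁺ (same group, period 3 vs 6); Cs⁺ < I⁻ (both 54 e⁻, Z=55>53).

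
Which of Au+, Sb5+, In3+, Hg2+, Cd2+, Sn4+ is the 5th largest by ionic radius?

Sn4+

Electron counts and nuclear charges: Sb5+ has 46 e⁻ (Z=51), Sn4+ has 46 e⁻ (Z=50), In3+ has 46 e⁻ (Z=49), Cd2+ has 46 e⁻ (Z=48), Hg2+ has 78 e⁻ (Z=80), Au+ has 78 e⁻ (Z=79). Sb5+ < Sn4+ (both 46 e⁻, Z=51>50); Sn4+ < In3+ (isoelectronic, higher Z=50 is smaller); In3+ < Cd2+ (both 46 e⁻, Z=49>48); Cd2+ < Hg2+ (same group, 1 shell fewer); Hg2+ < Au+ (both 78 e⁻, Z=80>79).
Ordering: Sb5+ < Sn4+ < In3+ < Cd2+ < Hg2+ < Au+. The 5th largest is Sn4+.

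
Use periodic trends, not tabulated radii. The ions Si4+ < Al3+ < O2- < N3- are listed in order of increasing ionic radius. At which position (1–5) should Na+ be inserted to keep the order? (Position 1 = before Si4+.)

3

All of these have 10 electrons (isoelectronic). With the same electron cloud, the ion with the most protons pulls it in tightest. Nuclear charges: Si4+ (Z=14), Al3+ (Z=13), Na+ (Z=11), O2- (Z=8), N3- (Z=7). Highest Z is smallest.
The complete sequence is Si4+ < Al3+ < Na+ < O2- < N3-. Na+ sits at position 3.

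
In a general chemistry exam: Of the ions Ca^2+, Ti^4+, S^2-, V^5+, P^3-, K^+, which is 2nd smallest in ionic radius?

Ti^4+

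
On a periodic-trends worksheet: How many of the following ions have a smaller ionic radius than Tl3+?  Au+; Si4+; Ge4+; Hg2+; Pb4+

3

Si4+: 10 e⁻, Z=14, Ge4+: 28 e⁻, Z=32, Pb4+: 78 e⁻, Z=82, Tl3+: 78 e⁻, Z=81, Hg2+: 78 e⁻, Z=80, Au+: 78 e⁻, Z=79. Si4+ < Ge4+ (same group, period 3 vs 4); Ge4+ < Pb4+ (same group, 2 shells fewer); Pb4+ < Tl3+ (isoelectronic, higher Z=82 is smaller); Tl3+ < Hg2+ (both 78 e⁻, Z=81>80); Hg2+ < Au+ (both 78 e⁻, Z=80>79).
Relative to Tl3+, the ions that are smaller are Si4+, Ge4+, Pb4+. That's 3.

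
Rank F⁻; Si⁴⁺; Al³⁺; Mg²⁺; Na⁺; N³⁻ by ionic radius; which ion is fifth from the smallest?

Isoelectronic series (10 e⁻ each). Size is set by nuclear charge: more protons means a smaller ion. Si⁴⁺ (Z=14), Al³⁺ (Z=13), Mg²⁺ (Z=12), Na⁺ (Z=11), F⁻ (Z=9), N³⁻ (Z=7).
That gives Si⁴⁺ < Al³⁺ < Mg²⁺ < Na⁺ < F⁻ < N³⁻. From the smallest end, number 5 is F⁻.

F⁻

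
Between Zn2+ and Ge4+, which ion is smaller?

Ge4+

These species are isoelectronic with 28 electrons. The only difference is the number of protons: Ge4+ (Z=32), Zn2+ (Z=30). The strongest nuclear pull (Ge4+) gives the smallest ion.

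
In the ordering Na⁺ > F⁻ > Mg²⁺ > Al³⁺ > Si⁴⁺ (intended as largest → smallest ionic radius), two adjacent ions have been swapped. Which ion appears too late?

F⁻

Check each adjacent pair. Na⁺ and F⁻ are reversed: Na⁺ and F⁻ share 10 electrons; the higher nuclear charge on Na (Z=11) contracts it more, so Na⁺ < F⁻. No other neighbouring pair contradicts the periodic trends, so F⁻ is the ion listed too late.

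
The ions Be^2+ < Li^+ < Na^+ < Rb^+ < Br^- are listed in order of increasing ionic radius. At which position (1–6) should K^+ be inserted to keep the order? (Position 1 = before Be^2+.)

Be^2+ (Z=4, 2 e⁻), Li^+ (Z=3, 2 e⁻), Na^+ (Z=11, 10 e⁻), K^+ (Z=19, 18 e⁻), Rb^+ (Z=37, 36 e⁻), Br^- (Z=35, 36 e⁻). Be^2+ < Li^+ (both 2 e⁻, Z=4>3); Li^+ < Na^+ (same group, 1 shell fewer); Na^+ < K^+ (same group, period 3 vs 4); K^+ < Rb^+ (same group, 1 shell fewer); Rb^+ < Br^- (isoelectronic, higher Z=37 is smaller).
Putting K^+ in gives Be^2+ < Li^+ < Na^+ < K^+ < Rb^+ < Br^-; it lands at slot 4.

4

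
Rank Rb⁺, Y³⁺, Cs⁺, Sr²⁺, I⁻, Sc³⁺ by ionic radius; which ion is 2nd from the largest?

Cs⁺

Tabulating Z and e⁻: Sc³⁺ (Z=21, 18 e⁻), Y³⁺ (Z=39, 36 e⁻), Sr²⁺ (Z=38, 36 e⁻), Rb⁺ (Z=37, 36 e⁻), Cs⁺ (Z=55, 54 e⁻), I⁻ (Z=53, 54 e⁻). Sc³⁺ < Y³⁺ (same group, 1 shell fewer); Y³⁺ < Sr²⁺ (isoelectronic, higher Z=39 is smaller); Sr²⁺ < Rb⁺ (both 36 e⁻, Z=38>37); Rb⁺ < Cs⁺ (same group, 1 shell fewer); Cs⁺ < I⁻ (isoelectronic, higher Z=55 is smaller).
So the order is Sc³⁺ < Y³⁺ < Sr²⁺ < Rb⁺ < Cs⁺ < I⁻; the 2nd-largest ion is Cs⁺.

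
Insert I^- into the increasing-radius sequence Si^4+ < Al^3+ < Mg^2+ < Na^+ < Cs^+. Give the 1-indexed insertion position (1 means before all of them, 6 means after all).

6

Electron counts and nuclear charges: Si^4+ has 10 e⁻ (Z=14), Al^3+ has 10 e⁻ (Z=13), Mg^2+ has 10 e⁻ (Z=12), Na^+ has 10 e⁻ (Z=11), Cs^+ has 54 e⁻ (Z=55), I^- has 54 e⁻ (Z=53). Si^4+ < Al^3+ (isoelectronic, higher Z=14 is smaller); Al^3+ < Mg^2+ (both 10 e⁻, Z=13>12); Mg^2+ < Na^+ (isoelectronic, higher Z=12 is smaller); Na^+ < Cs^+ (same group, 3 shells fewer); Cs^+ < I^- (both 54 e⁻, Z=55>53).
With I^- included the full order is Si^4+ < Al^3+ < Mg^2+ < Na^+ < Cs^+ < I^-, so it takes position 6.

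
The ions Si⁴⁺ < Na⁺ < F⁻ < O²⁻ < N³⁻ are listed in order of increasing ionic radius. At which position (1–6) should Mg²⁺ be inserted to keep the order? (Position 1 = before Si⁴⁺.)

2

Each ion has 10 electrons. The ranking follows nuclear charge in reverse — greater Z gives a smaller radius. Si⁴⁺ (Z=14), Mg²⁺ (Z=12), Na⁺ (Z=11), F⁻ (Z=9), O²⁻ (Z=8), N³⁻ (Z=7).
The complete sequence is Si⁴⁺ < Mg²⁺ < Na⁺ < F⁻ < O²⁻ < N³⁻. Mg²⁺ sits at position 2.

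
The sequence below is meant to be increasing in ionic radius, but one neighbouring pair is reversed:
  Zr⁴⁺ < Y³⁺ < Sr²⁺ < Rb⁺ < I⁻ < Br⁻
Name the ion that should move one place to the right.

I⁻

Check each adjacent pair. I⁻ and Br⁻ are reversed: both in group 17 with the same charge; Br⁻ (period 4) has the smaller radius. No other neighbouring pair contradicts the periodic trends, so I⁻ is the ion listed too early.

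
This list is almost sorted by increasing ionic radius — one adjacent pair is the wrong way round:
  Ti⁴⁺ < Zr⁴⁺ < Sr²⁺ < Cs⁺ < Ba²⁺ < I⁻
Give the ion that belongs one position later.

Scanning neighbour by neighbour, only Cs⁺/Ba²⁺ violates a trend: they are isoelectronic (54 e⁻) and Ba has more protons than Cs (56 vs 55), making Ba²⁺ smaller. That makes Cs⁺ the one sitting a position early relative to where it belongs.

Cs⁺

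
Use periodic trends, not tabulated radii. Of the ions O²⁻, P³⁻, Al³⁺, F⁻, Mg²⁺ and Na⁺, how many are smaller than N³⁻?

Work out protons and electrons: Al³⁺ has 10 e⁻ (Z=13), Mg²⁺ has 10 e⁻ (Z=12), Na⁺ has 10 e⁻ (Z=11), F⁻ has 10 e⁻ (Z=9), O²⁻ has 10 e⁻ (Z=8), N³⁻ has 10 e⁻ (Z=7), P³⁻ has 18 e⁻ (Z=15). Al³⁺ < Mg²⁺ (isoelectronic, higher Z=13 is smaller); Mg²⁺ < Na⁺ (isoelectronic, higher Z=12 is smaller); Na⁺ < F⁻ (both 10 e⁻, Z=11>9); F⁻ < O²⁻ (isoelectronic, higher Z=9 is smaller); O²⁻ < N³⁻ (both 10 e⁻, Z=8>7); N³⁻ < P³⁻ (same group, 1 shell fewer).
Relative to N³⁻, the ions that are smaller are Al³⁺, Mg²⁺, Na⁺, F⁻, O²⁻. Count: 5.

5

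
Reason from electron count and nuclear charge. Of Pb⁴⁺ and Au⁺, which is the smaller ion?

These species are isoelectronic with 78 electrons. The only difference is the number of protons: Pb⁴⁺ (Z=82), Au⁺ (Z=79). The strongest nuclear pull (Pb⁴⁺) gives the smallest ion.

Pb⁴⁺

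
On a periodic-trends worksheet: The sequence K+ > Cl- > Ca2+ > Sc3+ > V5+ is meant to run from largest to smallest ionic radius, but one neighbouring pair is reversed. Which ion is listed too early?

Scanning neighbour by neighbour, only K+/Cl- violates a trend: they are isoelectronic (18 e⁻) and K has more protons than Cl (19 vs 17), making K+ smaller. That makes K+ the one sitting a position early relative to where it belongs.

K+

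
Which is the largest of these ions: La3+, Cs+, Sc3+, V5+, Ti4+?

Electron counts and nuclear charges: V5+ has 18 e⁻ (Z=23), Ti4+ has 18 e⁻ (Z=22), Sc3+ has 18 e⁻ (Z=21), La3+ has 54 e⁻ (Z=57), Cs+ has 54 e⁻ (Z=55). V5+ < Ti4+ (isoelectronic, higher Z=23 is smaller); Ti4+ < Sc3+ (isoelectronic, higher Z=22 is smaller); Sc3+ < La3+ (same group, 2 shells fewer); La3+ < Cs+ (isoelectronic, higher Z=57 is smaller).

Cs+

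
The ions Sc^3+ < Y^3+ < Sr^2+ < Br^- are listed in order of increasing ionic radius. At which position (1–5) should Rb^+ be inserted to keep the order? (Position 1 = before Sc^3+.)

4

Sc^3+: 18 e⁻, Z=21, Y^3+: 36 e⁻, Z=39, Sr^2+: 36 e⁻, Z=38, Rb^+: 36 e⁻, Z=37, Br^-: 36 e⁻, Z=35. Sc^3+ < Y^3+ (same group, period 4 vs 5); Y^3+ < Sr^2+ (both 36 e⁻, Z=39>38); Sr^2+ < Rb^+ (isoelectronic, higher Z=38 is smaller); Rb^+ < Br^- (both 36 e⁻, Z=37>35).
The complete sequence is Sc^3+ < Y^3+ < Sr^2+ < Rb^+ < Br^-. Rb^+ sits at position 4.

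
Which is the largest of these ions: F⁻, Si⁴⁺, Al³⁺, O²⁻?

O²⁻

Each ion has 10 electrons. The ranking follows nuclear charge in reverse — greater Z gives a smaller radius. Si⁴⁺ (Z=14), Al³⁺ (Z=13), F⁻ (Z=9), O²⁻ (Z=8).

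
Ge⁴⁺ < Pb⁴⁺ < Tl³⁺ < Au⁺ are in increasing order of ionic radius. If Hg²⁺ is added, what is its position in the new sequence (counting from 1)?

4

Work out protons and electrons: Ge⁴⁺ has 28 e⁻ (Z=32), Pb⁴⁺ has 78 e⁻ (Z=82), Tl³⁺ has 78 e⁻ (Z=81), Hg²⁺ has 78 e⁻ (Z=80), Au⁺ has 78 e⁻ (Z=79). Ge⁴⁺ < Pb⁴⁺ (same group, 2 shells fewer); Pb⁴⁺ < Tl³⁺ (isoelectronic, higher Z=82 is smaller); Tl³⁺ < Hg²⁺ (both 78 e⁻, Z=81>80); Hg²⁺ < Au⁺ (isoelectronic, higher Z=80 is smaller).
With Hg²⁺ included the full order is Ge⁴⁺ < Pb⁴⁺ < Tl³⁺ < Hg²⁺ < Au⁺, so it takes position 4.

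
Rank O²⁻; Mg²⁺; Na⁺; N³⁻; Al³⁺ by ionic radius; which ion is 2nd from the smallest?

Isoelectronic series (10 e⁻ each). Size is set by nuclear charge: more protons means a smaller ion. Al³⁺ (Z=13), Mg²⁺ (Z=12), Na⁺ (Z=11), O²⁻ (Z=8), N³⁻ (Z=7).
Ordering: Al³⁺ < Mg²⁺ < Na⁺ < O²⁻ < N³⁻. The 2nd smallest is Mg²⁺.

Mg²⁺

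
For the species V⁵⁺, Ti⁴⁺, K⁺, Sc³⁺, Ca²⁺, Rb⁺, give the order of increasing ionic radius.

V⁵⁺ < Ti⁴⁺ < Sc³⁺ < Ca²⁺ < K⁺ < Rb⁺

V⁵⁺ (Z=23, 18 e⁻), Ti⁴⁺ (Z=22, 18 e⁻), Sc³⁺ (Z=21, 18 e⁻), Ca²⁺ (Z=20, 18 e⁻), K⁺ (Z=19, 18 e⁻), Rb⁺ (Z=37, 36 e⁻). V⁵⁺ < Ti⁴⁺ (isoelectronic, higher Z=23 is smaller); Ti⁴⁺ < Sc³⁺ (isoelectronic, higher Z=22 is smaller); Sc³⁺ < Ca²⁺ (isoelectronic, higher Z=21 is smaller); Ca²⁺ < K⁺ (both 18 e⁻, Z=20>19); K⁺ < Rb⁺ (same group, period 4 vs 5).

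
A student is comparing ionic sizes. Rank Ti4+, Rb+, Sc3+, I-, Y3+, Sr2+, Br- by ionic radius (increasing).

Ti4+ < Sc3+ < Y3+ < Sr2+ < Rb+ < Br- < I-

Ti4+ has 18 e⁻ (Z=22), Sc3+ has 18 e⁻ (Z=21), Y3+ has 36 e⁻ (Z=39), Sr2+ has 36 e⁻ (Z=38), Rb+ has 36 e⁻ (Z=37), Br- has 36 e⁻ (Z=35), I- has 54 e⁻ (Z=53). Ti4+ < Sc3+ (both 18 e⁻, Z=22>21); Sc3+ < Y3+ (same group, 1 shell fewer); Y3+ < Sr2+ (both 36 e⁻, Z=39>38); Sr2+ < Rb+ (both 36 e⁻, Z=38>37); Rb+ < Br- (isoelectronic, higher Z=37 is smaller); Br- < I- (same group, period 4 vs 5).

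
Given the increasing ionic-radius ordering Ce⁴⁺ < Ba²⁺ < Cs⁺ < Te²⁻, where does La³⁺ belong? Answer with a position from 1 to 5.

Isoelectronic series (54 e⁻ each). Size is set by nuclear charge: more protons means a smaller ion. Ce⁴⁺ (Z=58), La³⁺ (Z=57), Ba²⁺ (Z=56), Cs⁺ (Z=55), Te²⁻ (Z=52).
With La³⁺ included the full order is Ce⁴⁺ < La³⁺ < Ba²⁺ < Cs⁺ < Te²⁻, so it takes position 2.

2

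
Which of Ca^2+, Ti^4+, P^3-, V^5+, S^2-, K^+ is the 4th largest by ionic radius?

Ca^2+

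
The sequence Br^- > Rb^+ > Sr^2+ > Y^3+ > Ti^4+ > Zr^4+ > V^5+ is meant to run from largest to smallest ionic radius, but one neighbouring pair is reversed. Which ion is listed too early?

Ti^4+

The pair Ti^4+, Zr^4+ is the wrong way round — same group and charge — period 4 sits above period 5, so Ti^4+ is smaller. All other adjacent pairs agree with periodic trends, so Ti^4+ is the misplaced ion.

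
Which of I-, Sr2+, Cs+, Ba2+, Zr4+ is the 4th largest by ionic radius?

Sr2+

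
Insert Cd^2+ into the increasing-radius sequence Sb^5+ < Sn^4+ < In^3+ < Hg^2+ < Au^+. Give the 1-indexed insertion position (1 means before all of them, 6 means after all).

4

Tabulating Z and e⁻: Sb^5+: 46 e⁻, Z=51, Sn^4+: 46 e⁻, Z=50, In^3+: 46 e⁻, Z=49, Cd^2+: 46 e⁻, Z=48, Hg^2+: 78 e⁻, Z=80, Au^+: 78 e⁻, Z=79. Sb^5+ < Sn^4+ (isoelectronic, higher Z=51 is smaller); Sn^4+ < In^3+ (both 46 e⁻, Z=50>49); In^3+ < Cd^2+ (both 46 e⁻, Z=49>48); Cd^2+ < Hg^2+ (same group, 1 shell fewer); Hg^2+ < Au^+ (isoelectronic, higher Z=80 is smaller).
The complete sequence is Sb^5+ < Sn^4+ < In^3+ < Cd^2+ < Hg^2+ < Au^+. Cd^2+ sits at position 4.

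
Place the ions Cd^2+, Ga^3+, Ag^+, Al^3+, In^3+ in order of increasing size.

First list Z and electron count for each: Al^3+ has 10 e⁻ (Z=13), Ga^3+ has 28 e⁻ (Z=31), In^3+ has 46 e⁻ (Z=49), Cd^2+ has 46 e⁻ (Z=48), Ag^+ has 46 e⁻ (Z=47). Al^3+ < Ga^3+ (same group, 1 shell fewer); Ga^3+ < In^3+ (same group, period 4 vs 5); In^3+ < Cd^2+ (isoelectronic, higher Z=49 is smaller); Cd^2+ < Ag^+ (isoelectronic, higher Z=48 is smaller).

Al^3+ < Ga^3+ < In^3+ < Cd^2+ < Ag^+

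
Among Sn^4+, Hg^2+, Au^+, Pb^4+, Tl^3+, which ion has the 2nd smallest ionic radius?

Electron counts and nuclear charges: Sn^4+: 46 e⁻, Z=50, Pb^4+: 78 e⁻, Z=82, Tl^3+: 78 e⁻, Z=81, Hg^2+: 78 e⁻, Z=80, Au^+: 78 e⁻, Z=79. Sn^4+ < Pb^4+ (same group, period 5 vs 6); Pb^4+ < Tl^3+ (isoelectronic, higher Z=82 is smaller); Tl^3+ < Hg^2+ (both 78 e⁻, Z=81>80); Hg^2+ < Au^+ (isoelectronic, higher Z=80 is smaller).
That gives Sn^4+ < Pb^4+ < Tl^3+ < Hg^2+ < Au^+. From the smallest end, number 2 is Pb^4+.

Pb^4+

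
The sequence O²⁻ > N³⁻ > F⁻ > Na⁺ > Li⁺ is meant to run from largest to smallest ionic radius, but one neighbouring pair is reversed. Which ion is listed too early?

Check each adjacent pair. O²⁻ and N³⁻ are reversed: O²⁻ and N³⁻ share 10 electrons; the higher nuclear charge on O (Z=8) contracts it more, so O²⁻ < N³⁻. No other neighbouring pair contradicts the periodic trends, so O²⁻ is the ion listed too early.

O²⁻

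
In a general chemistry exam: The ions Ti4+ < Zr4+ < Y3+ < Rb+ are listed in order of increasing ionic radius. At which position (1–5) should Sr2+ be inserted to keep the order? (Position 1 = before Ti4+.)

First list Z and electron count for each: Ti4+ (Z=22, 18 e⁻), Zr4+ (Z=40, 36 e⁻), Y3+ (Z=39, 36 e⁻), Sr2+ (Z=38, 36 e⁻), Rb+ (Z=37, 36 e⁻). Ti4+ < Zr4+ (same group, 1 shell fewer); Zr4+ < Y3+ (both 36 e⁻, Z=40>39); Y3+ < Sr2+ (both 36 e⁻, Z=39>38); Sr2+ < Rb+ (both 36 e⁻, Z=38>37).
The complete sequence is Ti4+ < Zr4+ < Y3+ < Sr2+ < Rb+. Sr2+ sits at position 4.

4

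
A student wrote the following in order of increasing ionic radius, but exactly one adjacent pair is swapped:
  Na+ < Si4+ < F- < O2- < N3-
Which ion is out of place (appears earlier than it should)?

Na+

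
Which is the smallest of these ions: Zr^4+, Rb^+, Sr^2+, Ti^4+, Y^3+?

Ti^4+: 18 e⁻, Z=22, Zr^4+: 36 e⁻, Z=40, Y^3+: 36 e⁻, Z=39, Sr^2+: 36 e⁻, Z=38, Rb^+: 36 e⁻, Z=37. Ti^4+ < Zr^4+ (same group, 1 shell fewer); Zr^4+ < Y^3+ (isoelectronic, higher Z=40 is smaller); Y^3+ < Sr^2+ (isoelectronic, higher Z=39 is smaller); Sr^2+ < Rb^+ (isoelectronic, higher Z=38 is smaller).

Ti^4+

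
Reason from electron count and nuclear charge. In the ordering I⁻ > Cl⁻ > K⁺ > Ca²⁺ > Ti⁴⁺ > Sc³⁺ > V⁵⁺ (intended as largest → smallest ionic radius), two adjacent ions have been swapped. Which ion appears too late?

Sc³⁺

Check each adjacent pair. Ti⁴⁺ and Sc³⁺ are reversed: both have 18 electrons but Z(Ti)=22 > Z(Sc)=21, so Ti⁴⁺ should be the smaller of the two. No other neighbouring pair contradicts the periodic trends, so Sc³⁺ is the ion listed too late.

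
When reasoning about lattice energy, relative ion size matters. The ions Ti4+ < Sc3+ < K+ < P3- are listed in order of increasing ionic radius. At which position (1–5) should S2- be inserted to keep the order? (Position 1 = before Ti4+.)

4

Isoelectronic series (18 e⁻ each). Size is set by nuclear charge: more protons means a smaller ion. Ti4+ (Z=22), Sc3+ (Z=21), K+ (Z=19), S2- (Z=16), P3- (Z=15).
Merged order: Ti4+ < Sc3+ < K+ < S2- < P3- — S2- is number 4.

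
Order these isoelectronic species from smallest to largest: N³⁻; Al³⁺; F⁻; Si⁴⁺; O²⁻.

Si⁴⁺ < Al³⁺ < F⁻ < O²⁻ < N³⁻

Isoelectronic series (10 e⁻ each). Size is set by nuclear charge: more protons means a smaller ion. Si⁴⁺ (Z=14), Al³⁺ (Z=13), F⁻ (Z=9), O²⁻ (Z=8), N³⁻ (Z=7).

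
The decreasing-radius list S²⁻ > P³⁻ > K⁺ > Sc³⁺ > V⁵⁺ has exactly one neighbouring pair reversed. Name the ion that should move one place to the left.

Check each adjacent pair. S²⁻ and P³⁻ are reversed: both have 18 electrons but Z(S)=16 > Z(P)=15, so S²⁻ should be the smaller of the two. No other neighbouring pair contradicts the periodic trends, so P³⁻ is the ion listed too late.

P³⁻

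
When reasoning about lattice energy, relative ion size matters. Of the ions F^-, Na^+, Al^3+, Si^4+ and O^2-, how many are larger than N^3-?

0

Isoelectronic series (10 e⁻ each). Size is set by nuclear charge: more protons means a smaller ion. Si^4+ (Z=14), Al^3+ (Z=13), Na^+ (Z=11), F^- (Z=9), O^2- (Z=8), N^3- (Z=7).
Relative to N^3-, the ions that are larger are none. So 0 are larger.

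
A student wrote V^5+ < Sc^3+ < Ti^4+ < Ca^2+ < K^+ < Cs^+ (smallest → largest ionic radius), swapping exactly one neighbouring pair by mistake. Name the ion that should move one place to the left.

Check each adjacent pair. Sc^3+ and Ti^4+ are reversed: both have 18 electrons but Z(Ti)=22 > Z(Sc)=21, so Ti^4+ should be the smaller of the two. No other neighbouring pair contradicts the periodic trends, so Ti^4+ is the ion listed too late.

Ti^4+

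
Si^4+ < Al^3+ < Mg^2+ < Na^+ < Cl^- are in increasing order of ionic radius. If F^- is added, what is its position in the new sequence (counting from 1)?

5

Si^4+ has 10 e⁻ (Z=14), Al^3+ has 10 e⁻ (Z=13), Mg^2+ has 10 e⁻ (Z=12), Na^+ has 10 e⁻ (Z=11), F^- has 10 e⁻ (Z=9), Cl^- has 18 e⁻ (Z=17). Si^4+ < Al^3+ (isoelectronic, higher Z=14 is smaller); Al^3+ < Mg^2+ (isoelectronic, higher Z=13 is smaller); Mg^2+ < Na^+ (isoelectronic, higher Z=12 is smaller); Na^+ < F^- (isoelectronic, higher Z=11 is smaller); F^- < Cl^- (same group, period 2 vs 3).
The complete sequence is Si^4+ < Al^3+ < Mg^2+ < Na^+ < F^- < Cl^-. F^- sits at position 5.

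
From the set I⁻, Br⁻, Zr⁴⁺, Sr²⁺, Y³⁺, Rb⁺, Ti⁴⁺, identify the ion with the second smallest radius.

First list Z and electron count for each: Ti⁴⁺ (Z=22, 18 e⁻), Zr⁴⁺ (Z=40, 36 e⁻), Y³⁺ (Z=39, 36 e⁻), Sr²⁺ (Z=38, 36 e⁻), Rb⁺ (Z=37, 36 e⁻), Br⁻ (Z=35, 36 e⁻), I⁻ (Z=53, 54 e⁻). Ti⁴⁺ < Zr⁴⁺ (same group, 1 shell fewer); Zr⁴⁺ < Y³⁺ (isoelectronic, higher Z=40 is smaller); Y³⁺ < Sr²⁺ (both 36 e⁻, Z=39>38); Sr²⁺ < Rb⁺ (both 36 e⁻, Z=38>37); Rb⁺ < Br⁻ (isoelectronic, higher Z=37 is smaller); Br⁻ < I⁻ (same group, period 4 vs 5).
Full ascending order: Ti⁴⁺ < Zr⁴⁺ < Y³⁺ < Sr²⁺ < Rb⁺ < Br⁻ < I⁻. Counting from the smallest, position 2 is Zr⁴⁺.

Zr⁴⁺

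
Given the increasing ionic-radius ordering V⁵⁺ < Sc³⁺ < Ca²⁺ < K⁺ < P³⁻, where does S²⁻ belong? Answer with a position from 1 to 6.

5

All of these have 18 electrons (isoelectronic). With the same electron cloud, the ion with the most protons pulls it in tightest. Nuclear charges: V⁵⁺ (Z=23), Sc³⁺ (Z=21), Ca²⁺ (Z=20), K⁺ (Z=19), S²⁻ (Z=16), P³⁻ (Z=15). Highest Z is smallest.
Putting S²⁻ in gives V⁵⁺ < Sc³⁺ < Ca²⁺ < K⁺ < S²⁻ < P³⁻; it lands at slot 5.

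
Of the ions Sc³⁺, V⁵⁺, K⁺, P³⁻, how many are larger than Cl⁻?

Isoelectronic series (18 e⁻ each). Size is set by nuclear charge: more protons means a smaller ion. V⁵⁺ (Z=23), Sc³⁺ (Z=21), K⁺ (Z=19), Cl⁻ (Z=17), P³⁻ (Z=15).
Relative to Cl⁻, the ions that are larger are P³⁻. Count: 1.

1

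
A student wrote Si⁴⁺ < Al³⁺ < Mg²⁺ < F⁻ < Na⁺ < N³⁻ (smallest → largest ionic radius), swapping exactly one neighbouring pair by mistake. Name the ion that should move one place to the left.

Na⁺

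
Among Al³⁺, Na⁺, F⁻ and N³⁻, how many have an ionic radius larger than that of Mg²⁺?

Isoelectronic series (10 e⁻ each). Size is set by nuclear charge: more protons means a smaller ion. Al³⁺ (Z=13), Mg²⁺ (Z=12), Na⁺ (Z=11), F⁻ (Z=9), N³⁻ (Z=7).
Ordering all of them (including Mg²⁺) by radius gives Al³⁺ < Mg²⁺ < Na⁺ < F⁻ < N³⁻. That's 3.

3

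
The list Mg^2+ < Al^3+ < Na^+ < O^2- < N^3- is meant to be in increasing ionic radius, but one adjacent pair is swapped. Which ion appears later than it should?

Scanning neighbour by neighbour, only Mg^2+/Al^3+ violates a trend: both have 10 electrons but Z(Al)=13 > Z(Mg)=12, so Al^3+ should be the smaller of the two. That makes Al^3+ the one sitting a position late relative to where it belongs.

Al^3+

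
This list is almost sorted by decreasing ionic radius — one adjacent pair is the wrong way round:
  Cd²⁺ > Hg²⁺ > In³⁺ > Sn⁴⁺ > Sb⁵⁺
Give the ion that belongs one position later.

Compare adjacent ions: both in group 12 with the same charge; Cd²⁺ (period 5) has the smaller radius — yet in this decreasing list Cd²⁺ sits before Hg²⁺. Nothing else is reversed, so Cd²⁺ should move one place to the right.

Cd²⁺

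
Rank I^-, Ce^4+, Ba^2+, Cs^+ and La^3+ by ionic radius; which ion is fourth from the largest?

La^3+

Isoelectronic series (54 e⁻ each). Size is set by nuclear charge: more protons means a smaller ion. Ce^4+ (Z=58), La^3+ (Z=57), Ba^2+ (Z=56), Cs^+ (Z=55), I^- (Z=53).
That gives Ce^4+ < La^3+ < Ba^2+ < Cs^+ < I^-. From the largest end, number 4 is La^3+.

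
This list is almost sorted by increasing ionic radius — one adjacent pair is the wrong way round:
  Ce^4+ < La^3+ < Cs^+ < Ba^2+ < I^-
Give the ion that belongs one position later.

The pair Cs^+, Ba^2+ is the wrong way round — they are isoelectronic (54 e⁻) and Ba has more protons than Cs (56 vs 55), making Ba^2+ smaller. All other adjacent pairs agree with periodic trends, so Cs^+ is the misplaced ion.

Cs^+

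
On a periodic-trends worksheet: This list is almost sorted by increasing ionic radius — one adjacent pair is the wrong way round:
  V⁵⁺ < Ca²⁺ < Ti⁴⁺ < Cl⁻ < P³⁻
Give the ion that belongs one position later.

Ca²⁺

Compare adjacent ions: both have 18 electrons but Z(Ti)=22 > Z(Ca)=20, so Ti⁴⁺ should be the smaller of the two — yet in this increasing list Ca²⁺ sits before Ti⁴⁺. Nothing else is reversed, so Ca²⁺ should move one place to the right.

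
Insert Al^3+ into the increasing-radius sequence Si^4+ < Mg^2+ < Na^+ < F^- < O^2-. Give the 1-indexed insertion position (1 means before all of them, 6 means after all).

These species are isoelectronic with 10 electrons. The only difference is the number of protons: Si^4+ (Z=14), Al^3+ (Z=13), Mg^2+ (Z=12), Na^+ (Z=11), F^- (Z=9), O^2- (Z=8). The strongest nuclear pull (Si^4+) gives the smallest ion.
With Al^3+ included the full order is Si^4+ < Al^3+ < Mg^2+ < Na^+ < F^- < O^2-, so it takes position 2.

2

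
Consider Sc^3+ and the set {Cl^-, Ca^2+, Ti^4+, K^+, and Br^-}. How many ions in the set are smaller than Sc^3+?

1

Tabulating Z and e⁻: Ti^4+ (Z=22, 18 e⁻), Sc^3+ (Z=21, 18 e⁻), Ca^2+ (Z=20, 18 e⁻), K^+ (Z=19, 18 e⁻), Cl^- (Z=17, 18 e⁻), Br^- (Z=35, 36 e⁻). Ti^4+ < Sc^3+ (both 18 e⁻, Z=22>21); Sc^3+ < Ca^2+ (isoelectronic, higher Z=21 is smaller); Ca^2+ < K^+ (both 18 e⁻, Z=20>19); K^+ < Cl^- (isoelectronic, higher Z=19 is smaller); Cl^- < Br^- (same group, 1 shell fewer).
Relative to Sc^3+, the ions that are smaller are Ti^4+. So 1 is smaller.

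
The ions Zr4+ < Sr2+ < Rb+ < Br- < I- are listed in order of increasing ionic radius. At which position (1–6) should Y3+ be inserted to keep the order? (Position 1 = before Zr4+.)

2

Zr4+ has 36 e⁻ (Z=40), Y3+ has 36 e⁻ (Z=39), Sr2+ has 36 e⁻ (Z=38), Rb+ has 36 e⁻ (Z=37), Br- has 36 e⁻ (Z=35), I- has 54 e⁻ (Z=53). Zr4+ < Y3+ (isoelectronic, higher Z=40 is smaller); Y3+ < Sr2+ (isoelectronic, higher Z=39 is smaller); Sr2+ < Rb+ (both 36 e⁻, Z=38>37); Rb+ < Br- (isoelectronic, higher Z=37 is smaller); Br- < I- (same group, 1 shell fewer).
Merged order: Zr4+ < Y3+ < Sr2+ < Rb+ < Br- < I- — Y3+ is number 2.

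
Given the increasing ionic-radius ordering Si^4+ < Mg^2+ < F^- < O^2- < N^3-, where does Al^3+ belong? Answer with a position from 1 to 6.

2

All of these have 10 electrons (isoelectronic). With the same electron cloud, the ion with the most protons pulls it in tightest. Nuclear charges: Si^4+ (Z=14), Al^3+ (Z=13), Mg^2+ (Z=12), F^- (Z=9), O^2- (Z=8), N^3- (Z=7). Highest Z is smallest.
With Al^3+ included the full order is Si^4+ < Al^3+ < Mg^2+ < F^- < O^2- < N^3-, so it takes position 2.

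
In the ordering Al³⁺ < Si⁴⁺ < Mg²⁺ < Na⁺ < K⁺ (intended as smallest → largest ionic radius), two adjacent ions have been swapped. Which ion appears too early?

Al³⁺

Check each adjacent pair. Al³⁺ and Si⁴⁺ are reversed: Si⁴⁺ and Al³⁺ share 10 electrons; the higher nuclear charge on Si (Z=14) contracts it more, so Si⁴⁺ < Al³⁺. No other neighbouring pair contradicts the periodic trends, so Al³⁺ is the ion listed too early.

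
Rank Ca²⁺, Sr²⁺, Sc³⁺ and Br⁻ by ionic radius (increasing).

Sc³⁺ < Ca²⁺ < Sr²⁺ < Br⁻

Tabulating Z and e⁻: Sc³⁺ (Z=21, 18 e⁻), Ca²⁺ (Z=20, 18 e⁻), Sr²⁺ (Z=38, 36 e⁻), Br⁻ (Z=35, 36 e⁻). Sc³⁺ < Ca²⁺ (isoelectronic, higher Z=21 is smaller); Ca²⁺ < Sr²⁺ (same group, period 4 vs 5); Sr²⁺ < Br⁻ (isoelectronic, higher Z=38 is smaller).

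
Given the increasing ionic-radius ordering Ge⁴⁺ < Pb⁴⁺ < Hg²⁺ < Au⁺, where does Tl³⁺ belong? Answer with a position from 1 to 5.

3

Ge⁴⁺ has 28 e⁻ (Z=32), Pb⁴⁺ has 78 e⁻ (Z=82), Tl³⁺ has 78 e⁻ (Z=81), Hg²⁺ has 78 e⁻ (Z=80), Au⁺ has 78 e⁻ (Z=79). Ge⁴⁺ < Pb⁴⁺ (same group, 2 shells fewer); Pb⁴⁺ < Tl³⁺ (both 78 e⁻, Z=82>81); Tl³⁺ < Hg²⁺ (both 78 e⁻, Z=81>80); Hg²⁺ < Au⁺ (isoelectronic, higher Z=80 is smaller).
Merged order: Ge⁴⁺ < Pb⁴⁺ < Tl³⁺ < Hg²⁺ < Au⁺ — Tl³⁺ is number 3.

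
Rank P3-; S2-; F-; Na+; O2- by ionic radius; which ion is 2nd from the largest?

S2-

Work out protons and electrons: Na+: 10 e⁻, Z=11, F-: 10 e⁻, Z=9, O2-: 10 e⁻, Z=8, S2-: 18 e⁻, Z=16, P3-: 18 e⁻, Z=15. Na+ < F- (both 10 e⁻, Z=11>9); F- < O2- (isoelectronic, higher Z=9 is smaller); O2- < S2- (same group, period 2 vs 3); S2- < P3- (isoelectronic, higher Z=16 is smaller).
That gives Na+ < F- < O2- < S2- < P3-. From the largest end, number 2 is S2-.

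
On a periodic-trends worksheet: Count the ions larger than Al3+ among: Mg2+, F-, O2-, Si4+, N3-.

All of these have 10 electrons (isoelectronic). With the same electron cloud, the ion with the most protons pulls it in tightest. Nuclear charges: Si4+ (Z=14), Al3+ (Z=13), Mg2+ (Z=12), F- (Z=9), O2- (Z=8), N3- (Z=7). Highest Z is smallest.
Overall: Si4+ < Al3+ < Mg2+ < F- < O2- < N3-. Al3+ has 1 below it and 4 above. Count: 4.

4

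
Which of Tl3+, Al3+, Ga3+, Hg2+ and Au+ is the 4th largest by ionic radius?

Electron counts and nuclear charges: Al3+: 10 e⁻, Z=13, Ga3+: 28 e⁻, Z=31, Tl3+: 78 e⁻, Z=81, Hg2+: 78 e⁻, Z=80, Au+: 78 e⁻, Z=79. Al3+ < Ga3+ (same group, 1 shell fewer); Ga3+ < Tl3+ (same group, period 4 vs 6); Tl3+ < Hg2+ (both 78 e⁻, Z=81>80); Hg2+ < Au+ (isoelectronic, higher Z=80 is smaller).
Ordering: Al3+ < Ga3+ < Tl3+ < Hg2+ < Au+. The 4th largest is Ga3+.

Ga3+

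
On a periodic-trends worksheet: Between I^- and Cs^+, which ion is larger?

I^-

All of these have 54 electrons (isoelectronic). With the same electron cloud, the ion with the most protons pulls it in tightest. Nuclear charges: Cs^+ (Z=55), I^- (Z=53). Highest Z is smallest.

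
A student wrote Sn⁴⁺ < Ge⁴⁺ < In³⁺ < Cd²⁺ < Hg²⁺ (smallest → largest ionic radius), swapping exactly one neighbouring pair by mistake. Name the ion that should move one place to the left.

Scanning neighbour by neighbour, only Sn⁴⁺/Ge⁴⁺ violates a trend: both in group 14 with the same charge; Ge⁴⁺ (period 4) has the smaller radius. That makes Ge⁴⁺ the one sitting a position late relative to where it belongs.

Ge⁴⁺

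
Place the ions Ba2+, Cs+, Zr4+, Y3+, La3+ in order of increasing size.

Zr4+ has 36 e⁻ (Z=40), Y3+ has 36 e⁻ (Z=39), La3+ has 54 e⁻ (Z=57), Ba2+ has 54 e⁻ (Z=56), Cs+ has 54 e⁻ (Z=55). Zr4+ < Y3+ (isoelectronic, higher Z=40 is smaller); Y3+ < La3+ (same group, period 5 vs 6); La3+ < Ba2+ (isoelectronic, higher Z=57 is smaller); Ba2+ < Cs+ (isoelectronic, higher Z=56 is smaller).

Zr4+ < Y3+ < La3+ < Ba2+ < Cs+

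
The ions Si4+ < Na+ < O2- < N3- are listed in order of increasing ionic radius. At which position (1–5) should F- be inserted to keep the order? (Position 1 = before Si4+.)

3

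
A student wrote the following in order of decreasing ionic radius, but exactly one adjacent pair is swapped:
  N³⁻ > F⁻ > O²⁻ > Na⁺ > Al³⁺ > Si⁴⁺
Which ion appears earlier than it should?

Scanning neighbour by neighbour, only F⁻/O²⁻ violates a trend: they are isoelectronic (10 e⁻) and F has more protons than O (9 vs 8), making F⁻ smaller. That makes F⁻ the one sitting a position early relative to where it belongs.

F⁻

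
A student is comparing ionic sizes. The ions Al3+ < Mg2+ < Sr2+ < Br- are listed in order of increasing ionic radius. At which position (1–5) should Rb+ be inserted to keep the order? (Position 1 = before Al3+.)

Al3+: 10 e⁻, Z=13, Mg2+: 10 e⁻, Z=12, Sr2+: 36 e⁻, Z=38, Rb+: 36 e⁻, Z=37, Br-: 36 e⁻, Z=35. Al3+ < Mg2+ (both 10 e⁻, Z=13>12); Mg2+ < Sr2+ (same group, 2 shells fewer); Sr2+ < Rb+ (both 36 e⁻, Z=38>37); Rb+ < Br- (isoelectronic, higher Z=37 is smaller).
Merged order: Al3+ < Mg2+ < Sr2+ < Rb+ < Br- — Rb+ is number 4.

4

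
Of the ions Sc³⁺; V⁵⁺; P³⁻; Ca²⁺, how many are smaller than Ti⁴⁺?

These species are isoelectronic with 18 electrons. The only difference is the number of protons: V⁵⁺ (Z=23), Ti⁴⁺ (Z=22), Sc³⁺ (Z=21), Ca²⁺ (Z=20), P³⁻ (Z=15). The strongest nuclear pull (V⁵⁺) gives the smallest ion.
Overall: V⁵⁺ < Ti⁴⁺ < Sc³⁺ < Ca²⁺ < P³⁻. Ti⁴⁺ has 1 below it and 3 above. So 1 is smaller.

1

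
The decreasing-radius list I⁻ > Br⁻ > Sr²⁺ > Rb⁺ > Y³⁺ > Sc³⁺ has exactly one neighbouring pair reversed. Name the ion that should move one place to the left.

Rb⁺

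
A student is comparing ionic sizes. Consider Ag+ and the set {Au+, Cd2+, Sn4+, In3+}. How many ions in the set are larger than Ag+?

1

Work out protons and electrons: Sn4+ has 46 e⁻ (Z=50), In3+ has 46 e⁻ (Z=49), Cd2+ has 46 e⁻ (Z=48), Ag+ has 46 e⁻ (Z=47), Au+ has 78 e⁻ (Z=79). Sn4+ < In3+ (both 46 e⁻, Z=50>49); In3+ < Cd2+ (isoelectronic, higher Z=49 is smaller); Cd2+ < Ag+ (isoelectronic, higher Z=48 is smaller); Ag+ < Au+ (same group, period 5 vs 6).
Ordering all of them (including Ag+) by radius gives Sn4+ < In3+ < Cd2+ < Ag+ < Au+. Count: 1.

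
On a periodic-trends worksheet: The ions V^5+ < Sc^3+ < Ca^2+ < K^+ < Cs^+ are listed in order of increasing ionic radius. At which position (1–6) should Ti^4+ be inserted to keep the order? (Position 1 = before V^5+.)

Work out protons and electrons: V^5+: 18 e⁻, Z=23, Ti^4+: 18 e⁻, Z=22, Sc^3+: 18 e⁻, Z=21, Ca^2+: 18 e⁻, Z=20, K^+: 18 e⁻, Z=19, Cs^+: 54 e⁻, Z=55. V^5+ < Ti^4+ (isoelectronic, higher Z=23 is smaller); Ti^4+ < Sc^3+ (isoelectronic, higher Z=22 is smaller); Sc^3+ < Ca^2+ (both 18 e⁻, Z=21>20); Ca^2+ < K^+ (both 18 e⁻, Z=20>19); K^+ < Cs^+ (same group, period 4 vs 6).
Putting Ti^4+ in gives V^5+ < Ti^4+ < Sc^3+ < Ca^2+ < K^+ < Cs^+; it lands at slot 2.

2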